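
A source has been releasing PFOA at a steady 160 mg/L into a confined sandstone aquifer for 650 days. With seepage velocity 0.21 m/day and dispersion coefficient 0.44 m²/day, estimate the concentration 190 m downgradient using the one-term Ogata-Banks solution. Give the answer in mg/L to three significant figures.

2.02 mg/L

For a continuous step input, C/C₀ ≈ ½·erfc((x−vt)/(2√(Dt))).
vt = 0.21 × 650 = 136.5 m and 2√(Dt) = 2√(0.44 × 650) = 33.82 m.
Argument (x−vt)/(2√(Dt)) = (190 − 136.5)/33.82 = 1.582; ½·erfc(1.582) = 0.01263.
C = 160 × 0.01263 = 2.02 mg/L.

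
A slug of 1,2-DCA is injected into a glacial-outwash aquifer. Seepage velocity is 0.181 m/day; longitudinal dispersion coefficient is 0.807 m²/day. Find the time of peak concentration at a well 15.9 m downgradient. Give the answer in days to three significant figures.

For the 1D instantaneous-source solution, setting ∂C/∂t = 0 at fixed x gives v²t² + 2Dt − x² = 0, so t = (√(D² + v²x²) − D)/v².
√(D² + v²x²) = √(0.807² + 0.181² × 15.9²) = 2.989; v² = 0.032761.
t = (2.989 − 0.807)/0.032761 = 66.6 days (vs. the pure-advection estimate x/v = 87.8 d).

66.6 days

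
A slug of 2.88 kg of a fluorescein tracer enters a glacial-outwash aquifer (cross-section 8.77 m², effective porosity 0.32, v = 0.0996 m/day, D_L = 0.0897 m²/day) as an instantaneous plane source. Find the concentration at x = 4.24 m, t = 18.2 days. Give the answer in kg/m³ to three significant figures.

0.0919 kg/m³

For an instantaneous plane source, C(x,t) = M/(n_e·A·√(4πDt)) · exp(−(x−vt)²/(4Dt)), with n_e·A the pore (flow) area.
Plume center vt = 0.0996 × 18.2 = 1.81272 m, so the well at 4.24 m is 2.42728 m downgradient of the peak.
√(4πDt) = 4.529 m, giving peak height M/(n_e·A·√(4πDt)) = 2.88/(0.32 × 8.77 × 4.529) = 0.2266 kg/m³.
(x−vt)²/(4Dt) = (2.42728)²/(4 × 0.0897 × 18.2) = 0.9022; exp(−0.9022) = 0.4057.
C = 0.2266 × 0.4057 = 0.0919 kg/m³.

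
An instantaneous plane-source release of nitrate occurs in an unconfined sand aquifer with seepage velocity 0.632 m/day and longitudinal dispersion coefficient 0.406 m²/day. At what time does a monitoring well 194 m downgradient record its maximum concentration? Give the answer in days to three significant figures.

306 days

For the 1D instantaneous-source solution, setting ∂C/∂t = 0 at fixed x gives v²t² + 2Dt − x² = 0, so t = (√(D² + v²x²) − D)/v².
√(D² + v²x²) = √(0.406² + 0.632² × 194²) = 122.6; v² = 0.399424.
t = (122.6 − 0.406)/0.399424 = 306 days (vs. the pure-advection estimate x/v = 307 d).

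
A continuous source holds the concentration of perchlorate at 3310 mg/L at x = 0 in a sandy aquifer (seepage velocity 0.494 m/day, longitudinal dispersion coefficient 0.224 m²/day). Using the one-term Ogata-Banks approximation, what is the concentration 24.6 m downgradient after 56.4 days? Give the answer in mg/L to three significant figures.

For a continuous step input, C/C₀ ≈ ½·erfc((x−vt)/(2√(Dt))).
vt = 0.494 × 56.4 = 27.8616 m and 2√(Dt) = 2√(0.224 × 56.4) = 7.109 m.
Argument (x−vt)/(2√(Dt)) = (24.6 − 27.8616)/7.109 = -0.4588; ½·erfc(-0.4588) = 0.7418.
C = 3310 × 0.7418 = 2460 mg/L.

2460 mg/L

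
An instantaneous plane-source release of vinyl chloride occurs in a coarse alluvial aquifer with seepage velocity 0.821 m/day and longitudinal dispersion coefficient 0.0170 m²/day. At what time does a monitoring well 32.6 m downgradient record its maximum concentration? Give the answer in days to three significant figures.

39.7 days

For the 1D instantaneous-source solution, setting ∂C/∂t = 0 at fixed x gives v²t² + 2Dt − x² = 0, so t = (√(D² + v²x²) − D)/v².
√(D² + v²x²) = √(0.0170² + 0.821² × 32.6²) = 26.76; v² = 0.674041.
t = (26.76 − 0.0170)/0.674041 = 39.7 days (vs. the pure-advection estimate x/v = 39.7 d).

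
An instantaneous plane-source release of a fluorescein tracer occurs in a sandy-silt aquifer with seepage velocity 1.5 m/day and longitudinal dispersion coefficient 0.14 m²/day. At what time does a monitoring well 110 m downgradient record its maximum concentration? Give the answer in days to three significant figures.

73.3 days

For the 1D instantaneous-source solution, setting ∂C/∂t = 0 at fixed x gives v²t² + 2Dt − x² = 0, so t = (√(D² + v²x²) − D)/v².
√(D² + v²x²) = √(0.14² + 1.5² × 110²) = 165.0; v² = 2.25.
t = (165.0 − 0.14)/2.25 = 73.3 days (vs. the pure-advection estimate x/v = 73.3 d).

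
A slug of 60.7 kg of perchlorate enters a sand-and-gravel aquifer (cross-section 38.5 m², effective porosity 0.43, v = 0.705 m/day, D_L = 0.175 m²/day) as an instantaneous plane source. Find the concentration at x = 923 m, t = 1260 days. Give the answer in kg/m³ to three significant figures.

0.0178 kg/m³

For an instantaneous plane source, C(x,t) = M/(n_e·A·√(4πDt)) · exp(−(x−vt)²/(4Dt)), with n_e·A the pore (flow) area.
Plume center vt = 0.705 × 1260 = 888.3 m, so the well at 923 m is 34.7 m downgradient of the peak.
√(4πDt) = 52.64 m, giving peak height M/(n_e·A·√(4πDt)) = 60.7/(0.43 × 38.5 × 52.64) = 0.06965 kg/m³.
(x−vt)²/(4Dt) = (34.7)²/(4 × 0.175 × 1260) = 1.365; exp(−1.365) = 0.2554.
C = 0.06965 × 0.2554 = 0.0178 kg/m³.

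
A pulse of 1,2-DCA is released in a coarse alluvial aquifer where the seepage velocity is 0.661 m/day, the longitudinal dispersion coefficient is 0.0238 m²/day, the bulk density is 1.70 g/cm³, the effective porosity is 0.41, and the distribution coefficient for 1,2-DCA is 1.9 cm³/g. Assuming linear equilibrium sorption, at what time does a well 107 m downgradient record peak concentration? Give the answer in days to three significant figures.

Retardation factor R = 1 + ρ_b·K_d/n = 1 + 1.70 × 1.9/0.41 = 8.878.
Sorption retards both mechanisms: v_R = v/R = 0.07445 m/day, D_R = D/R = 0.002681 m²/day.
Peak time from v_R²t² + 2D_R t − x² = 0: t = (√(D_R² + v_R²x²) − D_R)/v_R².
√(D_R² + v_R²x²) = √(0.002681² + 0.07445² × 107²) = 7.966; v_R² = 0.005543.
t = (7.966 − 0.002681)/0.005543 = 1440 days.

1440 days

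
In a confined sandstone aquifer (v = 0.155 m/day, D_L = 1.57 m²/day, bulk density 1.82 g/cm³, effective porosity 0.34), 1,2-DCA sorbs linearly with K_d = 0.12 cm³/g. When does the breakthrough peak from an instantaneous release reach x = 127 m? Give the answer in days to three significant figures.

Retardation factor R = 1 + ρ_b·K_d/n = 1 + 1.82 × 0.12/0.34 = 1.642.
Sorption retards both mechanisms: v_R = v/R = 0.09440 m/day, D_R = D/R = 0.9562 m²/day.
Peak time from v_R²t² + 2D_R t − x² = 0: t = (√(D_R² + v_R²x²) − D_R)/v_R².
√(D_R² + v_R²x²) = √(0.9562² + 0.09440² × 127²) = 12.03; v_R² = 0.008911.
t = (12.03 − 0.9562)/0.008911 = 1240 days.

1240 days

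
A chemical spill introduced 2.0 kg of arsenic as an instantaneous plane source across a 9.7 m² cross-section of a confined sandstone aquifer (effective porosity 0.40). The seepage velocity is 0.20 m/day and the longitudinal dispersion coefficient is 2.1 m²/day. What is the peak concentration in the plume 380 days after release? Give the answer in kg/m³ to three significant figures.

The peak of an instantaneous 1D plume sits at x = vt; there the Gaussian factor is 1 and C_max = M/(n_e·A·√(4πDt)), where n_e·A is the pore area the mass is dissolved in.
√(4πDt) = √(4π × 2.1 × 380) = 100.1 m, so C_max = 2.0/(0.40 × 9.7 × 100.1) = 0.00515 kg/m³.

0.00515 kg/m³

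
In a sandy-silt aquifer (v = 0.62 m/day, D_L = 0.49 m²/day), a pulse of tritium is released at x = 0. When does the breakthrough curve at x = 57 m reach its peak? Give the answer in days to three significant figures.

For the 1D instantaneous-source solution, setting ∂C/∂t = 0 at fixed x gives v²t² + 2Dt − x² = 0, so t = (√(D² + v²x²) − D)/v².
√(D² + v²x²) = √(0.49² + 0.62² × 57²) = 35.34; v² = 0.3844.
t = (35.34 − 0.49)/0.3844 = 90.7 days (vs. the pure-advection estimate x/v = 91.9 d).

90.7 days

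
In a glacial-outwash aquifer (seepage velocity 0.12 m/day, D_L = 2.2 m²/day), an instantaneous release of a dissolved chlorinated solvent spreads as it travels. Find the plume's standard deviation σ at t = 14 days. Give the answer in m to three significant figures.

7.85 m

Dispersive spreading gives a Gaussian with σ² = 2Dt; advection only shifts the center.
σ = √(2 × 2.2 × 14) = 7.85 m.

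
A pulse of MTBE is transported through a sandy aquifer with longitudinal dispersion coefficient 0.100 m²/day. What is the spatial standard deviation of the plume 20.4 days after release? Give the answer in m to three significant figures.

2.02 m

Dispersive spreading gives a Gaussian with σ² = 2Dt; advection only shifts the center.
σ = √(2 × 0.100 × 20.4) = 2.02 m.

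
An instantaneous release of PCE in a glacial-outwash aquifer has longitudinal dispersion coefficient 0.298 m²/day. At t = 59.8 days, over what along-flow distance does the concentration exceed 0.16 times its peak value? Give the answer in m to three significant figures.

22.9 m

The plume is Gaussian with σ = √(2Dt) = √(2 × 0.298 × 59.8) = 5.970 m.
C/C_peak = exp(−Δx²/(2σ²)) = 0.16 ⇒ Δx = σ·√(−2 ln 0.16) = 5.970 × 1.914 = 11.43 m.
Width = 2Δx = 22.9 m.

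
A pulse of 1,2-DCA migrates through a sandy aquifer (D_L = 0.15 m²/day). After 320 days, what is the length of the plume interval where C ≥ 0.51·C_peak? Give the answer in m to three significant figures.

22.7 m

The plume is Gaussian with σ = √(2Dt) = √(2 × 0.15 × 320) = 9.798 m.
C/C_peak = exp(−Δx²/(2σ²)) = 0.51 ⇒ Δx = σ·√(−2 ln 0.51) = 9.798 × 1.160 = 11.37 m.
Width = 2Δx = 22.7 m.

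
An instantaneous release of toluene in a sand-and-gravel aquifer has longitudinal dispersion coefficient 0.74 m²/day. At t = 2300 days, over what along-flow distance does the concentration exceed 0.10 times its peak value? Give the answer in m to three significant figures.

The plume is Gaussian with σ = √(2Dt) = √(2 × 0.74 × 2300) = 58.34 m.
C/C_peak = exp(−Δx²/(2σ²)) = 0.10 ⇒ Δx = σ·√(−2 ln 0.10) = 58.34 × 2.146 = 125.2 m.
Width = 2Δx = 250 m.

250 m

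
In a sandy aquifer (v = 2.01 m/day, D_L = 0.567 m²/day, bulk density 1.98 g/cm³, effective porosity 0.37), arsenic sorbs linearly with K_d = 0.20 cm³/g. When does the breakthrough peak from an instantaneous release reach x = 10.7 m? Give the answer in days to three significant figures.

10.7 days

Retardation factor R = 1 + ρ_b·K_d/n = 1 + 1.98 × 0.20/0.37 = 2.070.
Sorption retards both mechanisms: v_R = v/R = 0.9710 m/day, D_R = D/R = 0.2739 m²/day.
Peak time from v_R²t² + 2D_R t − x² = 0: t = (√(D_R² + v_R²x²) − D_R)/v_R².
√(D_R² + v_R²x²) = √(0.2739² + 0.9710² × 10.7²) = 10.39; v_R² = 0.9428.
t = (10.39 − 0.2739)/0.9428 = 10.7 days.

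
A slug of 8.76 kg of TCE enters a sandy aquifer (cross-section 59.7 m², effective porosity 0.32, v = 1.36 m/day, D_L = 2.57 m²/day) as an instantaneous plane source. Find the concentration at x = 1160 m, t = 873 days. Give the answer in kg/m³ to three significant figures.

0.00251 kg/m³

For an instantaneous plane source, C(x,t) = M/(n_e·A·√(4πDt)) · exp(−(x−vt)²/(4Dt)), with n_e·A the pore (flow) area.
Plume center vt = 1.36 × 873 = 1187.28 m, so the well at 1160 m is 27.28 m upgradient of the peak.
√(4πDt) = 167.9 m, giving peak height M/(n_e·A·√(4πDt)) = 8.76/(0.32 × 59.7 × 167.9) = 0.002731 kg/m³.
(x−vt)²/(4Dt) = (-27.28)²/(4 × 2.57 × 873) = 0.08292; exp(−0.08292) = 0.9204.
C = 0.002731 × 0.9204 = 0.00251 kg/m³.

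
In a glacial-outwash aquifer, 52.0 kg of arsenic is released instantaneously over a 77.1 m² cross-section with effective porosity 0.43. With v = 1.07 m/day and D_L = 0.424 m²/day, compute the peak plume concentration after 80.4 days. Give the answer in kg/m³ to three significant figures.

The peak of an instantaneous 1D plume sits at x = vt; there the Gaussian factor is 1 and C_max = M/(n_e·A·√(4πDt)), where n_e·A is the pore area the mass is dissolved in.
√(4πDt) = √(4π × 0.424 × 80.4) = 20.70 m, so C_max = 52.0/(0.43 × 77.1 × 20.70) = 0.0758 kg/m³.

0.0758 kg/m³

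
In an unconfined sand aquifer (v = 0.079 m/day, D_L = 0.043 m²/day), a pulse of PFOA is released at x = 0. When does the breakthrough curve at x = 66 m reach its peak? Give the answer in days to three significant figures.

829 days

For the 1D instantaneous-source solution, setting ∂C/∂t = 0 at fixed x gives v²t² + 2Dt − x² = 0, so t = (√(D² + v²x²) − D)/v².
√(D² + v²x²) = √(0.043² + 0.079² × 66²) = 5.214; v² = 0.006241.
t = (5.214 − 0.043)/0.006241 = 829 days (vs. the pure-advection estimate x/v = 835 d).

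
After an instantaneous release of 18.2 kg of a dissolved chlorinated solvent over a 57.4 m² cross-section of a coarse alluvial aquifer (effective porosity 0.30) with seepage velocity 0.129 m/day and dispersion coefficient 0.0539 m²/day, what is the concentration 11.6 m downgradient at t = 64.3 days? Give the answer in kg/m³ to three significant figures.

For an instantaneous plane source, C(x,t) = M/(n_e·A·√(4πDt)) · exp(−(x−vt)²/(4Dt)), with n_e·A the pore (flow) area.
Plume center vt = 0.129 × 64.3 = 8.2947 m, so the well at 11.6 m is 3.3053 m downgradient of the peak.
√(4πDt) = 6.599 m, giving peak height M/(n_e·A·√(4πDt)) = 18.2/(0.30 × 57.4 × 6.599) = 0.1602 kg/m³.
(x−vt)²/(4Dt) = (3.3053)²/(4 × 0.0539 × 64.3) = 0.7881; exp(−0.7881) = 0.4547.
C = 0.1602 × 0.4547 = 0.0728 kg/m³.

0.0728 kg/m³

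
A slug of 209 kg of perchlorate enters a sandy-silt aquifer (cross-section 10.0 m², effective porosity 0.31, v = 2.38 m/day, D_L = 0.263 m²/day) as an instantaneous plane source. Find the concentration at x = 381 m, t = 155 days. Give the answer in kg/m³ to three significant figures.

For an instantaneous plane source, C(x,t) = M/(n_e·A·√(4πDt)) · exp(−(x−vt)²/(4Dt)), with n_e·A the pore (flow) area.
Plume center vt = 2.38 × 155 = 368.9 m, so the well at 381 m is 12.1 m downgradient of the peak.
√(4πDt) = 22.63 m, giving peak height M/(n_e·A·√(4πDt)) = 209/(0.31 × 10.0 × 22.63) = 2.979 kg/m³.
(x−vt)²/(4Dt) = (12.1)²/(4 × 0.263 × 155) = 0.8979; exp(−0.8979) = 0.4074.
C = 2.979 × 0.4074 = 1.21 kg/m³.

1.21 kg/m³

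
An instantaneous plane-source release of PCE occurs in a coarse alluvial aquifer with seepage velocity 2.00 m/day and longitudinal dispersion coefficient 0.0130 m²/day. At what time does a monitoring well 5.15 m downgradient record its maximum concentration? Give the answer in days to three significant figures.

2.57 days

For the 1D instantaneous-source solution, setting ∂C/∂t = 0 at fixed x gives v²t² + 2Dt − x² = 0, so t = (√(D² + v²x²) − D)/v².
√(D² + v²x²) = √(0.0130² + 2.00² × 5.15²) = 10.30; v² = 4.
t = (10.30 − 0.0130)/4 = 2.57 days (vs. the pure-advection estimate x/v = 2.58 d).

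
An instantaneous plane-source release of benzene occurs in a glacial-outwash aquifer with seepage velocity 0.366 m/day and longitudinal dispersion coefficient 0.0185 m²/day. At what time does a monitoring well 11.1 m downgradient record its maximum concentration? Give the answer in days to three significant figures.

30.2 days

For the 1D instantaneous-source solution, setting ∂C/∂t = 0 at fixed x gives v²t² + 2Dt − x² = 0, so t = (√(D² + v²x²) − D)/v².
√(D² + v²x²) = √(0.0185² + 0.366² × 11.1²) = 4.063; v² = 0.133956.
t = (4.063 − 0.0185)/0.133956 = 30.2 days (vs. the pure-advection estimate x/v = 30.3 d).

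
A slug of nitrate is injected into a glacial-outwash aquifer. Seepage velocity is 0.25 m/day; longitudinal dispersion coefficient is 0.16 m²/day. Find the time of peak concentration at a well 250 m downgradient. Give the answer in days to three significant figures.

997 days

For the 1D instantaneous-source solution, setting ∂C/∂t = 0 at fixed x gives v²t² + 2Dt − x² = 0, so t = (√(D² + v²x²) − D)/v².
√(D² + v²x²) = √(0.16² + 0.25² × 250²) = 62.50; v² = 0.0625.
t = (62.50 − 0.16)/0.0625 = 997 days (vs. the pure-advection estimate x/v = 1000 d).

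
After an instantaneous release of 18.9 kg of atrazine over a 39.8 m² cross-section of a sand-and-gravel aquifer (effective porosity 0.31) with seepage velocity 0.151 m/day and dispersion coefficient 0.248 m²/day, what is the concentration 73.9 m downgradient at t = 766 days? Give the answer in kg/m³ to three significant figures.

For an instantaneous plane source, C(x,t) = M/(n_e·A·√(4πDt)) · exp(−(x−vt)²/(4Dt)), with n_e·A the pore (flow) area.
Plume center vt = 0.151 × 766 = 115.666 m, so the well at 73.9 m is 41.766 m upgradient of the peak.
√(4πDt) = 48.86 m, giving peak height M/(n_e·A·√(4πDt)) = 18.9/(0.31 × 39.8 × 48.86) = 0.03135 kg/m³.
(x−vt)²/(4Dt) = (-41.766)²/(4 × 0.248 × 766) = 2.296; exp(−2.296) = 0.1007.
C = 0.03135 × 0.1007 = 0.00316 kg/m³.

0.00316 kg/m³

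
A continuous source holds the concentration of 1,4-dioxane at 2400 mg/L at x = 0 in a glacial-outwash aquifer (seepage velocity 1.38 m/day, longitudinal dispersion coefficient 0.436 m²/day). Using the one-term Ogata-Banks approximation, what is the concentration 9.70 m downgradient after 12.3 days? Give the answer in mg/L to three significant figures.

2370 mg/L

For a continuous step input, C/C₀ ≈ ½·erfc((x−vt)/(2√(Dt))).
vt = 1.38 × 12.3 = 16.974 m and 2√(Dt) = 2√(0.436 × 12.3) = 4.632 m.
Argument (x−vt)/(2√(Dt)) = (9.70 − 16.974)/4.632 = -1.570; ½·erfc(-1.570) = 0.9868.
C = 2400 × 0.9868 = 2370 mg/L.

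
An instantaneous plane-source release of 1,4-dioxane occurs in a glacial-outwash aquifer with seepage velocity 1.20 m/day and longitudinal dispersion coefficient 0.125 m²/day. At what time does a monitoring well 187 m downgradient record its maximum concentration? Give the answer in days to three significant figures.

For the 1D instantaneous-source solution, setting ∂C/∂t = 0 at fixed x gives v²t² + 2Dt − x² = 0, so t = (√(D² + v²x²) − D)/v².
√(D² + v²x²) = √(0.125² + 1.20² × 187²) = 224.4; v² = 1.44.
t = (224.4 − 0.125)/1.44 = 156 days (vs. the pure-advection estimate x/v = 156 d).

156 days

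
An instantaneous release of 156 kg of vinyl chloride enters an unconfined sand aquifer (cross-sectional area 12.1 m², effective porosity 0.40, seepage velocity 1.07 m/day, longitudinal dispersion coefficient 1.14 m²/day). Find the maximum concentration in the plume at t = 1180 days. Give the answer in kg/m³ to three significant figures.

The peak of an instantaneous 1D plume sits at x = vt; there the Gaussian factor is 1 and C_max = M/(n_e·A·√(4πDt)), where n_e·A is the pore area the mass is dissolved in.
√(4πDt) = √(4π × 1.14 × 1180) = 130.0 m, so C_max = 156/(0.40 × 12.1 × 130.0) = 0.248 kg/m³.

0.248 kg/m³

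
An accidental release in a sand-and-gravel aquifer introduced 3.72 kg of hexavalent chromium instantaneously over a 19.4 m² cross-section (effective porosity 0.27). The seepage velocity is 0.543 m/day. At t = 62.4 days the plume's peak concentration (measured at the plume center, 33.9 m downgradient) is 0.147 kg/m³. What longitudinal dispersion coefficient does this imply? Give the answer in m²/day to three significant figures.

0.0298 m²/day

At the plume center C_max = M/(n_e·A·√(4πDt)), so D = M²/(4πt·(n_e·A·C_max)²).
n_e·A·C_max = 0.27 × 19.4 × 0.147 = 0.7700 kg/m.
D = 3.72²/(4π × 62.4 × 0.7700²) = 0.0298 m²/day.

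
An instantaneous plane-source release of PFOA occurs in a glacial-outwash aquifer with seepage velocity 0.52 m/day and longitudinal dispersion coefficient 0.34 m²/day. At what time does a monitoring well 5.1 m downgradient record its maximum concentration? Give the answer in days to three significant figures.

For the 1D instantaneous-source solution, setting ∂C/∂t = 0 at fixed x gives v²t² + 2Dt − x² = 0, so t = (√(D² + v²x²) − D)/v².
√(D² + v²x²) = √(0.34² + 0.52² × 5.1²) = 2.674; v² = 0.2704.
t = (2.674 − 0.34)/0.2704 = 8.63 days (vs. the pure-advection estimate x/v = 9.81 d).

8.63 days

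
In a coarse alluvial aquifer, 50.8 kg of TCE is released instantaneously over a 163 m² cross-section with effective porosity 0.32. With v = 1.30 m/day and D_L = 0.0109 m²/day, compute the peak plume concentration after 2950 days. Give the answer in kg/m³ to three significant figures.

0.0485 kg/m³

The peak of an instantaneous 1D plume sits at x = vt; there the Gaussian factor is 1 and C_max = M/(n_e·A·√(4πDt)), where n_e·A is the pore area the mass is dissolved in.
√(4πDt) = √(4π × 0.0109 × 2950) = 20.10 m, so C_max = 50.8/(0.32 × 163 × 20.10) = 0.0485 kg/m³.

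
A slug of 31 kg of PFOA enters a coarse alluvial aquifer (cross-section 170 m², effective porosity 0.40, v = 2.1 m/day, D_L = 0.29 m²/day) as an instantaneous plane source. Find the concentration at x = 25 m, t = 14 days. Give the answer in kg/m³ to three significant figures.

For an instantaneous plane source, C(x,t) = M/(n_e·A·√(4πDt)) · exp(−(x−vt)²/(4Dt)), with n_e·A the pore (flow) area.
Plume center vt = 2.1 × 14 = 29.4 m, so the well at 25 m is 4.4 m upgradient of the peak.
√(4πDt) = 7.143 m, giving peak height M/(n_e·A·√(4πDt)) = 31/(0.40 × 170 × 7.143) = 0.06382 kg/m³.
(x−vt)²/(4Dt) = (-4.4)²/(4 × 0.29 × 14) = 1.192; exp(−1.192) = 0.3036.
C = 0.06382 × 0.3036 = 0.0194 kg/m³.

0.0194 kg/m³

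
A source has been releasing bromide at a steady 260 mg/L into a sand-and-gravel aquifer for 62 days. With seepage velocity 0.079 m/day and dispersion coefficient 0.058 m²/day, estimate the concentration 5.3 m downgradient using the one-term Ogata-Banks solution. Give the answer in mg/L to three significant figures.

For a continuous step input, C/C₀ ≈ ½·erfc((x−vt)/(2√(Dt))).
vt = 0.079 × 62 = 4.898 m and 2√(Dt) = 2√(0.058 × 62) = 3.793 m.
Argument (x−vt)/(2√(Dt)) = (5.3 − 4.898)/3.793 = 0.1060; ½·erfc(0.1060) = 0.4404.
C = 260 × 0.4404 = 115 mg/L.

115 mg/L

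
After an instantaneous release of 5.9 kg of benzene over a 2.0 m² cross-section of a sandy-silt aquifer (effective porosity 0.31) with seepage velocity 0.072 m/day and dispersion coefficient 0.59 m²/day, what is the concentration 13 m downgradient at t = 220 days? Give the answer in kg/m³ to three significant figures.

For an instantaneous plane source, C(x,t) = M/(n_e·A·√(4πDt)) · exp(−(x−vt)²/(4Dt)), with n_e·A the pore (flow) area.
Plume center vt = 0.072 × 220 = 15.84 m, so the well at 13 m is 2.84 m upgradient of the peak.
√(4πDt) = 40.39 m, giving peak height M/(n_e·A·√(4πDt)) = 5.9/(0.31 × 2.0 × 40.39) = 0.2356 kg/m³.
(x−vt)²/(4Dt) = (-2.84)²/(4 × 0.59 × 220) = 0.01553; exp(−0.01553) = 0.9846.
C = 0.2356 × 0.9846 = 0.232 kg/m³.

0.232 kg/m³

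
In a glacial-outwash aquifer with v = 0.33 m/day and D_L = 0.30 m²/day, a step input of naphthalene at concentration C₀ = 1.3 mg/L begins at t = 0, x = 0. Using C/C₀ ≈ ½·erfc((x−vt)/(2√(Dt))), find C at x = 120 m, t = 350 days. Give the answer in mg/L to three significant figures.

0.492 mg/L

For a continuous step input, C/C₀ ≈ ½·erfc((x−vt)/(2√(Dt))).
vt = 0.33 × 350 = 115.5 m and 2√(Dt) = 2√(0.30 × 350) = 20.49 m.
Argument (x−vt)/(2√(Dt)) = (120 − 115.5)/20.49 = 0.2196; ½·erfc(0.2196) = 0.3781.
C = 1.3 × 0.3781 = 0.492 mg/L.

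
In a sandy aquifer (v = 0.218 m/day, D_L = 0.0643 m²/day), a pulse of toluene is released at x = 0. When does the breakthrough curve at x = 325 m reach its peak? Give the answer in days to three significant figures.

For the 1D instantaneous-source solution, setting ∂C/∂t = 0 at fixed x gives v²t² + 2Dt − x² = 0, so t = (√(D² + v²x²) − D)/v².
√(D² + v²x²) = √(0.0643² + 0.218² × 325²) = 70.85; v² = 0.047524.
t = (70.85 − 0.0643)/0.047524 = 1490 days (vs. the pure-advection estimate x/v = 1490 d).

1490 days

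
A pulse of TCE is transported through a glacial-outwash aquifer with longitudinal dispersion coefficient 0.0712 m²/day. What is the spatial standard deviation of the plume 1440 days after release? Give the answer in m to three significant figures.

14.3 m

Dispersive spreading gives a Gaussian with σ² = 2Dt; advection only shifts the center.
σ = √(2 × 0.0712 × 1440) = 14.3 m.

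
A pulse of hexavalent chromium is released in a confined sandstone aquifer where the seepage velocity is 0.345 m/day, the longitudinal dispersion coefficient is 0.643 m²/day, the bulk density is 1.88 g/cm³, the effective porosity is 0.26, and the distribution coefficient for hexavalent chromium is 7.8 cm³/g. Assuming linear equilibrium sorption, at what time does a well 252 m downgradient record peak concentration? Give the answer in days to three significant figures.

Retardation factor R = 1 + ρ_b·K_d/n = 1 + 1.88 × 7.8/0.26 = 57.40.
Sorption retards both mechanisms: v_R = v/R = 0.006010 m/day, D_R = D/R = 0.01120 m²/day.
Peak time from v_R²t² + 2D_R t − x² = 0: t = (√(D_R² + v_R²x²) − D_R)/v_R².
√(D_R² + v_R²x²) = √(0.01120² + 0.006010² × 252²) = 1.515; v_R² = 3.612e-05.
t = (1.515 − 0.01120)/3.612e-05 = 41600 days.

41600 days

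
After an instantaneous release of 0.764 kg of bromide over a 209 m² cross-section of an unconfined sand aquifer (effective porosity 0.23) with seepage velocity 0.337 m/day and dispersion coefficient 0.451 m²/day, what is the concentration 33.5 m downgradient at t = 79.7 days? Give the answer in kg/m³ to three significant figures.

For an instantaneous plane source, C(x,t) = M/(n_e·A·√(4πDt)) · exp(−(x−vt)²/(4Dt)), with n_e·A the pore (flow) area.
Plume center vt = 0.337 × 79.7 = 26.8589 m, so the well at 33.5 m is 6.6411 m downgradient of the peak.
√(4πDt) = 21.25 m, giving peak height M/(n_e·A·√(4πDt)) = 0.764/(0.23 × 209 × 21.25) = 0.0007479 kg/m³.
(x−vt)²/(4Dt) = (6.6411)²/(4 × 0.451 × 79.7) = 0.3068; exp(−0.3068) = 0.7358.
C = 0.0007479 × 0.7358 = 0.000550 kg/m³.

0.000550 kg/m³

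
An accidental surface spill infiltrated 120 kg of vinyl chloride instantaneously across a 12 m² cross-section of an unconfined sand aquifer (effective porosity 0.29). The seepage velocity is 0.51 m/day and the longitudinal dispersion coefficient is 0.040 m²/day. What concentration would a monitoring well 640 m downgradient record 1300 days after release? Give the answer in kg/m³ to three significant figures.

0.106 kg/m³

For an instantaneous plane source, C(x,t) = M/(n_e·A·√(4πDt)) · exp(−(x−vt)²/(4Dt)), with n_e·A the pore (flow) area.
Plume center vt = 0.51 × 1300 = 663 m, so the well at 640 m is 23 m upgradient of the peak.
√(4πDt) = 25.56 m, giving peak height M/(n_e·A·√(4πDt)) = 120/(0.29 × 12 × 25.56) = 1.349 kg/m³.
(x−vt)²/(4Dt) = (-23)²/(4 × 0.040 × 1300) = 2.543; exp(−2.543) = 0.07863.
C = 1.349 × 0.07863 = 0.106 kg/m³.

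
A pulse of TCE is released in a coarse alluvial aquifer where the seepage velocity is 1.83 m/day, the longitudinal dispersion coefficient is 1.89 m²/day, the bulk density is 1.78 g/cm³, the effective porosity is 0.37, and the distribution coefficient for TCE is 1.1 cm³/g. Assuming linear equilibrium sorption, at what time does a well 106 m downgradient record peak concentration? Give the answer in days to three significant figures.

361 days

Retardation factor R = 1 + ρ_b·K_d/n = 1 + 1.78 × 1.1/0.37 = 6.292.
Sorption retards both mechanisms: v_R = v/R = 0.2908 m/day, D_R = D/R = 0.3004 m²/day.
Peak time from v_R²t² + 2D_R t − x² = 0: t = (√(D_R² + v_R²x²) − D_R)/v_R².
√(D_R² + v_R²x²) = √(0.3004² + 0.2908² × 106²) = 30.83; v_R² = 0.08456.
t = (30.83 − 0.3004)/0.08456 = 361 days.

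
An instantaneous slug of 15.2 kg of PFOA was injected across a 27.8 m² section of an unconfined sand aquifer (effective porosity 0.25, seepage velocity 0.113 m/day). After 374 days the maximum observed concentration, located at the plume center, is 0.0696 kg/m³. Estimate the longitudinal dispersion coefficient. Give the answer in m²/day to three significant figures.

0.210 m²/day

At the plume center C_max = M/(n_e·A·√(4πDt)), so D = M²/(4πt·(n_e·A·C_max)²).
n_e·A·C_max = 0.25 × 27.8 × 0.0696 = 0.4837 kg/m.
D = 15.2²/(4π × 374 × 0.4837²) = 0.210 m²/day.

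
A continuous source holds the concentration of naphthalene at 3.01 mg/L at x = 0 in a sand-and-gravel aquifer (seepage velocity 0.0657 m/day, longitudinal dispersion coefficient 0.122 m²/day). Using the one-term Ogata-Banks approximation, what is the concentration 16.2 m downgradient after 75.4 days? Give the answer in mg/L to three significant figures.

0.0132 mg/L

For a continuous step input, C/C₀ ≈ ½·erfc((x−vt)/(2√(Dt))).
vt = 0.0657 × 75.4 = 4.95378 m and 2√(Dt) = 2√(0.122 × 75.4) = 6.066 m.
Argument (x−vt)/(2√(Dt)) = (16.2 − 4.95378)/6.066 = 1.854; ½·erfc(1.854) = 0.004371.
C = 3.01 × 0.004371 = 0.0132 mg/L.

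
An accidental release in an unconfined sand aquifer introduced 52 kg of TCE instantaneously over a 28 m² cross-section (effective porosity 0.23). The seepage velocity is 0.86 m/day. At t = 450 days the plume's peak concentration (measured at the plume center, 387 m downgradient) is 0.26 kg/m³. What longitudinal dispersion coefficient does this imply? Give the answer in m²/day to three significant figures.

0.171 m²/day

At the plume center C_max = M/(n_e·A·√(4πDt)), so D = M²/(4πt·(n_e·A·C_max)²).
n_e·A·C_max = 0.23 × 28 × 0.26 = 1.674 kg/m.
D = 52²/(4π × 450 × 1.674²) = 0.171 m²/day.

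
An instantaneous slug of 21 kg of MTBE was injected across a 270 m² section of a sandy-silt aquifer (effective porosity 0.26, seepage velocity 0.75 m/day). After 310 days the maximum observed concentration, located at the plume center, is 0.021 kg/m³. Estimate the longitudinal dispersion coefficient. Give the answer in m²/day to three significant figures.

0.0521 m²/day

At the plume center C_max = M/(n_e·A·√(4πDt)), so D = M²/(4πt·(n_e·A·C_max)²).
n_e·A·C_max = 0.26 × 270 × 0.021 = 1.474 kg/m.
D = 21²/(4π × 310 × 1.474²) = 0.0521 m²/day.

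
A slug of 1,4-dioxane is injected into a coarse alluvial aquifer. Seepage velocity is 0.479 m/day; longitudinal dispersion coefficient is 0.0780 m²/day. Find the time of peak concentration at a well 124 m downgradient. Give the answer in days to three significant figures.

For the 1D instantaneous-source solution, setting ∂C/∂t = 0 at fixed x gives v²t² + 2Dt − x² = 0, so t = (√(D² + v²x²) − D)/v².
√(D² + v²x²) = √(0.0780² + 0.479² × 124²) = 59.40; v² = 0.229441.
t = (59.40 − 0.0780)/0.229441 = 259 days (vs. the pure-advection estimate x/v = 259 d).

259 days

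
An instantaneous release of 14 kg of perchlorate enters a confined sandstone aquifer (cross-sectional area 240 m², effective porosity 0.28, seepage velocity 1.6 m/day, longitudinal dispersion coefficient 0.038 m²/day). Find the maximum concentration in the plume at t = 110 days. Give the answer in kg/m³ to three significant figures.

The peak of an instantaneous 1D plume sits at x = vt; there the Gaussian factor is 1 and C_max = M/(n_e·A·√(4πDt)), where n_e·A is the pore area the mass is dissolved in.
√(4πDt) = √(4π × 0.038 × 110) = 7.248 m, so C_max = 14/(0.28 × 240 × 7.248) = 0.0287 kg/m³.

0.0287 kg/m³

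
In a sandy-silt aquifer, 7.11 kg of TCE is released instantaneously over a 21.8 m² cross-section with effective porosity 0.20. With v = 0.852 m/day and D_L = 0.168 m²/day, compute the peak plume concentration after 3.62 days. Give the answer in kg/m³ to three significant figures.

The peak of an instantaneous 1D plume sits at x = vt; there the Gaussian factor is 1 and C_max = M/(n_e·A·√(4πDt)), where n_e·A is the pore area the mass is dissolved in.
√(4πDt) = √(4π × 0.168 × 3.62) = 2.764 m, so C_max = 7.11/(0.20 × 21.8 × 2.764) = 0.590 kg/m³.

0.590 kg/m³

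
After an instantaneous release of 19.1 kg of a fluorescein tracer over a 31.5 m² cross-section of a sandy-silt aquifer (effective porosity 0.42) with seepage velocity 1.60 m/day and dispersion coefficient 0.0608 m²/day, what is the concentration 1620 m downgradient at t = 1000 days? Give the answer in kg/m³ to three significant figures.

For an instantaneous plane source, C(x,t) = M/(n_e·A·√(4πDt)) · exp(−(x−vt)²/(4Dt)), with n_e·A the pore (flow) area.
Plume center vt = 1.60 × 1000 = 1600 m, so the well at 1620 m is 20 m downgradient of the peak.
√(4πDt) = 27.64 m, giving peak height M/(n_e·A·√(4πDt)) = 19.1/(0.42 × 31.5 × 27.64) = 0.05223 kg/m³.
(x−vt)²/(4Dt) = (20)²/(4 × 0.0608 × 1000) = 1.645; exp(−1.645) = 0.1930.
C = 0.05223 × 0.1930 = 0.0101 kg/m³.

0.0101 kg/m³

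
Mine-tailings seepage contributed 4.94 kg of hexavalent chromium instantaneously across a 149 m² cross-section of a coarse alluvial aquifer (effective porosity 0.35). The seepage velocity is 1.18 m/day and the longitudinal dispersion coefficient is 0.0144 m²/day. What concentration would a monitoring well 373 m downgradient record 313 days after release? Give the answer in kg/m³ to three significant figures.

For an instantaneous plane source, C(x,t) = M/(n_e·A·√(4πDt)) · exp(−(x−vt)²/(4Dt)), with n_e·A the pore (flow) area.
Plume center vt = 1.18 × 313 = 369.34 m, so the well at 373 m is 3.66 m downgradient of the peak.
√(4πDt) = 7.526 m, giving peak height M/(n_e·A·√(4πDt)) = 4.94/(0.35 × 149 × 7.526) = 0.01259 kg/m³.
(x−vt)²/(4Dt) = (3.66)²/(4 × 0.0144 × 313) = 0.7430; exp(−0.7430) = 0.4757.
C = 0.01259 × 0.4757 = 0.00599 kg/m³.

0.00599 kg/m³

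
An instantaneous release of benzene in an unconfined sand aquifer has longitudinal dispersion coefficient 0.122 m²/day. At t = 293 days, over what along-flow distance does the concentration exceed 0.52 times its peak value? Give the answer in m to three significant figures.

19.3 m

The plume is Gaussian with σ = √(2Dt) = √(2 × 0.122 × 293) = 8.455 m.
C/C_peak = exp(−Δx²/(2σ²)) = 0.52 ⇒ Δx = σ·√(−2 ln 0.52) = 8.455 × 1.144 = 9.673 m.
Width = 2Δx = 19.3 m.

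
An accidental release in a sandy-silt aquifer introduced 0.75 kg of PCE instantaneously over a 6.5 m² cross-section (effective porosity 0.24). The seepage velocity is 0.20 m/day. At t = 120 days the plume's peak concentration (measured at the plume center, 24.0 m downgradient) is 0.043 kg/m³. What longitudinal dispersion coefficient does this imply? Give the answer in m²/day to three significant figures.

0.0829 m²/day

At the plume center C_max = M/(n_e·A·√(4πDt)), so D = M²/(4πt·(n_e·A·C_max)²).
n_e·A·C_max = 0.24 × 6.5 × 0.043 = 0.06708 kg/m.
D = 0.75²/(4π × 120 × 0.06708²) = 0.0829 m²/day.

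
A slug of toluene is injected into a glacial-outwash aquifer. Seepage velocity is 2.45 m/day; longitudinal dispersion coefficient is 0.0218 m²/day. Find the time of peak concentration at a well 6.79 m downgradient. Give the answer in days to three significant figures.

For the 1D instantaneous-source solution, setting ∂C/∂t = 0 at fixed x gives v²t² + 2Dt − x² = 0, so t = (√(D² + v²x²) − D)/v².
√(D² + v²x²) = √(0.0218² + 2.45² × 6.79²) = 16.64; v² = 6.0025.
t = (16.64 − 0.0218)/6.0025 = 2.77 days (vs. the pure-advection estimate x/v = 2.77 d).

2.77 days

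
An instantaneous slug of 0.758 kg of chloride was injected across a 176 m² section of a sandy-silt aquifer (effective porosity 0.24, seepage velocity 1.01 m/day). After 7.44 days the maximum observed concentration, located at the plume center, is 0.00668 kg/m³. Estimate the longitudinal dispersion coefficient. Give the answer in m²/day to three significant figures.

0.0772 m²/day

At the plume center C_max = M/(n_e·A·√(4πDt)), so D = M²/(4πt·(n_e·A·C_max)²).
n_e·A·C_max = 0.24 × 176 × 0.00668 = 0.2822 kg/m.
D = 0.758²/(4π × 7.44 × 0.2822²) = 0.0772 m²/day.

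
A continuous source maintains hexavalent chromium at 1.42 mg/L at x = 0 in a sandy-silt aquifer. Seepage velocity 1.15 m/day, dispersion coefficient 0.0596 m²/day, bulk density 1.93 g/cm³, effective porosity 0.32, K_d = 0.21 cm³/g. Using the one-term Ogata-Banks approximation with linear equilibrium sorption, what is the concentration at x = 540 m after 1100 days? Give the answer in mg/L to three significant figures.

Retardation factor R = 1 + ρ_b·K_d/n = 1 + 1.93 × 0.21/0.32 = 2.267.
Sorption retards both mechanisms: v_R = v/R = 0.5073 m/day, D_R = D/R = 0.02629 m²/day.
v_R·t = 0.5073 × 1100 = 558.03 m; 2√(D_R t) = 10.76 m; argument = (540 − 558.03)/10.76 = -1.676.
C = C₀ × ½·erfc(-1.676) = 1.42 × 0.9911 = 1.41 mg/L.

1.41 mg/L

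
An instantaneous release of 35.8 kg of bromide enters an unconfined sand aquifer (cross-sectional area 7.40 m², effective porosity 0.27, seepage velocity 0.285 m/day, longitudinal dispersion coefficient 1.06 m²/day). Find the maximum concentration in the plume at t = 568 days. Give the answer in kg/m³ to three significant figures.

The peak of an instantaneous 1D plume sits at x = vt; there the Gaussian factor is 1 and C_max = M/(n_e·A·√(4πDt)), where n_e·A is the pore area the mass is dissolved in.
√(4πDt) = √(4π × 1.06 × 568) = 86.98 m, so C_max = 35.8/(0.27 × 7.40 × 86.98) = 0.206 kg/m³.

0.206 kg/m³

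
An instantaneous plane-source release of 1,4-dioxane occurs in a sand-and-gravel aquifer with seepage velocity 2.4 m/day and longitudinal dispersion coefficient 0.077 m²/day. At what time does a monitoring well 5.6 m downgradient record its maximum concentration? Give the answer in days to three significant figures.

For the 1D instantaneous-source solution, setting ∂C/∂t = 0 at fixed x gives v²t² + 2Dt − x² = 0, so t = (√(D² + v²x²) − D)/v².
√(D² + v²x²) = √(0.077² + 2.4² × 5.6²) = 13.44; v² = 5.76.
t = (13.44 − 0.077)/5.76 = 2.32 days (vs. the pure-advection estimate x/v = 2.33 d).

2.32 days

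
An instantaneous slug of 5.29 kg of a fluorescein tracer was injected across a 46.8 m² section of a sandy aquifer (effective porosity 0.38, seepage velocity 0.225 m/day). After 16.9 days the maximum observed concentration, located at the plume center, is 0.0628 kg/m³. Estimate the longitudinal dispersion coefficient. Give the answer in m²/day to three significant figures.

0.106 m²/day

At the plume center C_max = M/(n_e·A·√(4πDt)), so D = M²/(4πt·(n_e·A·C_max)²).
n_e·A·C_max = 0.38 × 46.8 × 0.0628 = 1.117 kg/m.
D = 5.29²/(4π × 16.9 × 1.117²) = 0.106 m²/day.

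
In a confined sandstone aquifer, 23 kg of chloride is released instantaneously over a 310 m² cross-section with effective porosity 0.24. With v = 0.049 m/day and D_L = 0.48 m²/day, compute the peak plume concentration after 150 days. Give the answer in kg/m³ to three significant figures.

0.0103 kg/m³

The peak of an instantaneous 1D plume sits at x = vt; there the Gaussian factor is 1 and C_max = M/(n_e·A·√(4πDt)), where n_e·A is the pore area the mass is dissolved in.
√(4πDt) = √(4π × 0.48 × 150) = 30.08 m, so C_max = 23/(0.24 × 310 × 30.08) = 0.0103 kg/m³.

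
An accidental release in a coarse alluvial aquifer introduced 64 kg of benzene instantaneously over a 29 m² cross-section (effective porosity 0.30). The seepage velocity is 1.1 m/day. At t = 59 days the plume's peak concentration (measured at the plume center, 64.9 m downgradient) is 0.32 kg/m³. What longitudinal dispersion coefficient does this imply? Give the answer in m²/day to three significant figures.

0.713 m²/day

At the plume center C_max = M/(n_e·A·√(4πDt)), so D = M²/(4πt·(n_e·A·C_max)²).
n_e·A·C_max = 0.30 × 29 × 0.32 = 2.784 kg/m.
D = 64²/(4π × 59 × 2.784²) = 0.713 m²/day.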